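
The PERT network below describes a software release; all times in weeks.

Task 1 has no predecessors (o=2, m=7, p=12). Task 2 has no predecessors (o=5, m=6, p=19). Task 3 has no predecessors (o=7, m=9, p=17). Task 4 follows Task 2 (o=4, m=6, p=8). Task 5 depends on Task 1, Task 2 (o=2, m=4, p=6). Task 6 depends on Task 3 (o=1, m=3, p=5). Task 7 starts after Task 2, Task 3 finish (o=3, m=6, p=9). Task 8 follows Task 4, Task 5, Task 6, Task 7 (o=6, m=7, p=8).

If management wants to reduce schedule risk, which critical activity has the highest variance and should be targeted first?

Task 3

te_Task 1 = (2 + 4·7 + 12)/6 = 42/6 = 7; σ²_Task 1 = ((12−2)/6)² = 2.778
te_Task 2 = (5 + 4·6 + 19)/6 = 48/6 = 8; σ²_Task 2 = ((19−5)/6)² = 5.444
te_Task 3 = (7 + 4·9 + 17)/6 = 60/6 = 10; σ²_Task 3 = ((17−7)/6)² = 2.778
te_Task 4 = (4 + 4·6 + 8)/6 = 36/6 = 6; σ²_Task 4 = ((8−4)/6)² = 0.444
te_Task 5 = (2 + 4·4 + 6)/6 = 24/6 = 4; σ²_Task 5 = ((6−2)/6)² = 0.444
te_Task 6 = (1 + 4·3 + 5)/6 = 18/6 = 3; σ²_Task 6 = ((5−1)/6)² = 0.444
te_Task 7 = (3 + 4·6 + 9)/6 = 36/6 = 6; σ²_Task 7 = ((9−3)/6)² = 1.000
te_Task 8 = (6 + 4·7 + 8)/6 = 42/6 = 7; σ²_Task 8 = ((8−6)/6)² = 0.111

Forward pass:
ES_Task 1 = 0; EF_Task 1 = 7
ES_Task 2 = 0; EF_Task 2 = 8
ES_Task 3 = 0; EF_Task 3 = 10
ES_Task 4 = 8; EF_Task 4 = 8+6 = 14
ES_Task 5 = max(EF_Task 1=7, EF_Task 2=8) = 8; EF_Task 5 = 8+4 = 12
ES_Task 6 = 10; EF_Task 6 = 10+3 = 13
ES_Task 7 = max(EF_Task 2=8, EF_Task 3=10) = 10; EF_Task 7 = 10+6 = 16
ES_Task 8 = max(EF_Task 4=14, EF_Task 5=12, EF_Task 6=13, EF_Task 7=16) = 16; EF_Task 8 = 16+7 = 23
Expected project duration μ = 23 weeks. Critical path: Task 3 → Task 7 → Task 8.

Variances on critical path: σ²_Task 3=2.778, σ²_Task 7=1.000, σ²_Task 8=0.111.
Largest is σ²_Task 3 = 2.778.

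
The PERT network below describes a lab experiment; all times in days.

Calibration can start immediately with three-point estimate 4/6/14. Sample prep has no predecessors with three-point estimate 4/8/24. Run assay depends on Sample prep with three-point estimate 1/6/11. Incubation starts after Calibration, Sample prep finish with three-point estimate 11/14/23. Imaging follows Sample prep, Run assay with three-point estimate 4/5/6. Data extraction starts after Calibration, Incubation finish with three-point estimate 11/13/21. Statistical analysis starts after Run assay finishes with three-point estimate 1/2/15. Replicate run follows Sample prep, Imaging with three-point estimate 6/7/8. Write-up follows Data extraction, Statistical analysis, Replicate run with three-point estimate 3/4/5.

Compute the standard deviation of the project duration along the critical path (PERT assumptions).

4.24 days

te_Calibration = (4 + 4·6 + 14)/6 = 42/6 = 7; σ²_Calibration = ((14−4)/6)² = 2.778
te_Sample prep = (4 + 4·8 + 24)/6 = 60/6 = 10; σ²_Sample prep = ((24−4)/6)² = 11.111
te_Run assay = (1 + 4·6 + 11)/6 = 36/6 = 6; σ²_Run assay = ((11−1)/6)² = 2.778
te_Incubation = (11 + 4·14 + 23)/6 = 90/6 = 15; σ²_Incubation = ((23−11)/6)² = 4.000
te_Imaging = (4 + 4·5 + 6)/6 = 30/6 = 5; σ²_Imaging = ((6−4)/6)² = 0.111
te_Data extraction = (11 + 4·13 + 21)/6 = 84/6 = 14; σ²_Data extraction = ((21−11)/6)² = 2.778
te_Statistical analysis = (1 + 4·2 + 15)/6 = 24/6 = 4; σ²_Statistical analysis = ((15−1)/6)² = 5.444
te_Replicate run = (6 + 4·7 + 8)/6 = 42/6 = 7; σ²_Replicate run = ((8−6)/6)² = 0.111
te_Write-up = (3 + 4·4 + 5)/6 = 24/6 = 4; σ²_Write-up = ((5−3)/6)² = 0.111

Forward pass:
ES_Calibration = 0; EF_Calibration = 7
ES_Sample prep = 0; EF_Sample prep = 10
ES_Run assay = 10; EF_Run assay = 10+6 = 16
ES_Incubation = max(EF_Calibration=7, EF_Sample prep=10) = 10; EF_Incubation = 10+15 = 25
ES_Imaging = max(EF_Sample prep=10, EF_Run assay=16) = 16; EF_Imaging = 16+5 = 21
ES_Data extraction = max(EF_Calibration=7, EF_Incubation=25) = 25; EF_Data extraction = 25+14 = 39
ES_Statistical analysis = 16; EF_Statistical analysis = 16+4 = 20
ES_Replicate run = max(EF_Sample prep=10, EF_Imaging=21) = 21; EF_Replicate run = 21+7 = 28
ES_Write-up = max(EF_Data extraction=39, EF_Statistical analysis=20, EF_Replicate run=28) = 39; EF_Write-up = 39+4 = 43
Expected project duration μ = 43 days. Critical path: Sample prep → Incubation → Data extraction → Write-up.

Variance along critical path = 11.111 + 4.000 + 2.778 + 0.111 = 18.000
σ = √18.000 = 4.243 days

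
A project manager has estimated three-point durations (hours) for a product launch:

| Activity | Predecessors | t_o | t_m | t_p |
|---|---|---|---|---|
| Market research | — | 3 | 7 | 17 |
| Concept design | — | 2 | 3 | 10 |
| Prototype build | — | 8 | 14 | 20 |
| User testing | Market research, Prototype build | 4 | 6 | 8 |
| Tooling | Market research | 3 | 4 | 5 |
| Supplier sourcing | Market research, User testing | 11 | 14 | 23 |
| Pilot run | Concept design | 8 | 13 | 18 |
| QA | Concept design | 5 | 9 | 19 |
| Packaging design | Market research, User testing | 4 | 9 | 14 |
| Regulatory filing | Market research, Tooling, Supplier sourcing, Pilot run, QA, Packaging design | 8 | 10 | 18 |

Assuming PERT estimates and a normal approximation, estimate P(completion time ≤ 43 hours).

te_Market research = (3 + 4·7 + 17)/6 = 48/6 = 8; σ²_Market research = ((17−3)/6)² = 5.444
te_Concept design = (2 + 4·3 + 10)/6 = 24/6 = 4; σ²_Concept design = ((10−2)/6)² = 1.778
te_Prototype build = (8 + 4·14 + 20)/6 = 84/6 = 14; σ²_Prototype build = ((20−8)/6)² = 4.000
te_User testing = (4 + 4·6 + 8)/6 = 36/6 = 6; σ²_User testing = ((8−4)/6)² = 0.444
te_Tooling = (3 + 4·4 + 5)/6 = 24/6 = 4; σ²_Tooling = ((5−3)/6)² = 0.111
te_Supplier sourcing = (11 + 4·14 + 23)/6 = 90/6 = 15; σ²_Supplier sourcing = ((23−11)/6)² = 4.000
te_Pilot run = (8 + 4·13 + 18)/6 = 78/6 = 13; σ²_Pilot run = ((18−8)/6)² = 2.778
te_QA = (5 + 4·9 + 19)/6 = 60/6 = 10; σ²_QA = ((19−5)/6)² = 5.444
te_Packaging design = (4 + 4·9 + 14)/6 = 54/6 = 9; σ²_Packaging design = ((14−4)/6)² = 2.778
te_Regulatory filing = (8 + 4·10 + 18)/6 = 66/6 = 11; σ²_Regulatory filing = ((18−8)/6)² = 2.778

Forward pass:
ES_Market research = 0; EF_Market research = 8
ES_Concept design = 0; EF_Concept design = 4
ES_Prototype build = 0; EF_Prototype build = 14
ES_User testing = max(EF_Market research=8, EF_Prototype build=14) = 14; EF_User testing = 14+6 = 20
ES_Tooling = 8; EF_Tooling = 8+4 = 12
ES_Supplier sourcing = max(EF_Market research=8, EF_User testing=20) = 20; EF_Supplier sourcing = 20+15 = 35
ES_Pilot run = 4; EF_Pilot run = 4+13 = 17
ES_QA = 4; EF_QA = 4+10 = 14
ES_Packaging design = max(EF_Market research=8, EF_User testing=20) = 20; EF_Packaging design = 20+9 = 29
ES_Regulatory filing = max(EF_Market research=8, EF_Tooling=12, EF_Supplier sourcing=35, EF_Pilot run=17, EF_QA=14, EF_Packaging design=29) = 35; EF_Regulatory filing = 35+11 = 46
Expected project duration μ = 46 hours. Critical path: Prototype build → User testing → Supplier sourcing → Regulatory filing.

Variance along critical path = 4.000 + 0.444 + 4.000 + 2.778 = 11.222; σ = √11.222 = 3.350 hours.
Z = (43 − 46) / 3.350 = -0.896
P(T ≤ 43) = Φ(-0.896) ≈ 0.185

0.185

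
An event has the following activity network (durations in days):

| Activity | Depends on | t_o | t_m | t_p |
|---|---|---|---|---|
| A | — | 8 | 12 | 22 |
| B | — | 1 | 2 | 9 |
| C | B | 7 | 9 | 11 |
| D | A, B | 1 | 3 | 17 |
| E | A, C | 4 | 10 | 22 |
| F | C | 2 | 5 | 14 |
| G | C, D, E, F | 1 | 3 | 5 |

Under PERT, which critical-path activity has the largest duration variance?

te_A = (8 + 4·12 + 22)/6 = 78/6 = 13; σ²_A = ((22−8)/6)² = 5.444
te_B = (1 + 4·2 + 9)/6 = 18/6 = 3; σ²_B = ((9−1)/6)² = 1.778
te_C = (7 + 4·9 + 11)/6 = 54/6 = 9; σ²_C = ((11−7)/6)² = 0.444
te_D = (1 + 4·3 + 17)/6 = 30/6 = 5; σ²_D = ((17−1)/6)² = 7.111
te_E = (4 + 4·10 + 22)/6 = 66/6 = 11; σ²_E = ((22−4)/6)² = 9.000
te_F = (2 + 4·5 + 14)/6 = 36/6 = 6; σ²_F = ((14−2)/6)² = 4.000
te_G = (1 + 4·3 + 5)/6 = 18/6 = 3; σ²_G = ((5−1)/6)² = 0.444

Forward pass:
ES_A = 0; EF_A = 13
ES_B = 0; EF_B = 3
ES_C = 3; EF_C = 3+9 = 12
ES_D = max(EF_A=13, EF_B=3) = 13; EF_D = 13+5 = 18
ES_E = max(EF_A=13, EF_C=12) = 13; EF_E = 13+11 = 24
ES_F = 12; EF_F = 12+6 = 18
ES_G = max(EF_C=12, EF_D=18, EF_E=24, EF_F=18) = 24; EF_G = 24+3 = 27
Expected project duration μ = 27 days. Critical path: A → E → G.

Variances on critical path: σ²_A=5.444, σ²_E=9.000, σ²_G=0.444.
Largest is σ²_E = 9.000.

E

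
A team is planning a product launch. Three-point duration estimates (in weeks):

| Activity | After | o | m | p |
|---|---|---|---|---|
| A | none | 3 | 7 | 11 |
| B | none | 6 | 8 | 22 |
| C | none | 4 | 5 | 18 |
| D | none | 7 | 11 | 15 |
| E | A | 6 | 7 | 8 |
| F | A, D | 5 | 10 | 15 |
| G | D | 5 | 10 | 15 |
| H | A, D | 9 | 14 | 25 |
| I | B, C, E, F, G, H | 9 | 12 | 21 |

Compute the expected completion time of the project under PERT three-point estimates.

te_A = (3 + 4·7 + 11)/6 = 42/6 = 7
te_B = (6 + 4·8 + 22)/6 = 60/6 = 10
te_C = (4 + 4·5 + 18)/6 = 42/6 = 7
te_D = (7 + 4·11 + 15)/6 = 66/6 = 11
te_E = (6 + 4·7 + 8)/6 = 42/6 = 7
te_F = (5 + 4·10 + 15)/6 = 60/6 = 10
te_G = (5 + 4·10 + 15)/6 = 60/6 = 10
te_H = (9 + 4·14 + 25)/6 = 90/6 = 15
te_I = (9 + 4·12 + 21)/6 = 78/6 = 13

Forward pass:
ES_A = 0; EF_A = 7
ES_B = 0; EF_B = 10
ES_C = 0; EF_C = 7
ES_D = 0; EF_D = 11
ES_E = 7; EF_E = 7+7 = 14
ES_F = max(EF_A=7, EF_D=11) = 11; EF_F = 11+10 = 21
ES_G = 11; EF_G = 11+10 = 21
ES_H = max(EF_A=7, EF_D=11) = 11; EF_H = 11+15 = 26
ES_I = max(EF_B=10, EF_C=7, EF_E=14, EF_F=21, EF_G=21, EF_H=26) = 26; EF_I = 26+13 = 39
Expected project duration μ = 39 weeks. Critical path: D → H → I.

39 weeks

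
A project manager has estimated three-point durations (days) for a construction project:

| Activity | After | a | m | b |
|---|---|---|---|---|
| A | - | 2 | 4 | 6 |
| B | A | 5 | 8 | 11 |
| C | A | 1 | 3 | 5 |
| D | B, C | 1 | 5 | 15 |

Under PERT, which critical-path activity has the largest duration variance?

te_A = (2 + 4·4 + 6)/6 = 24/6 = 4; σ²_A = ((6−2)/6)² = 0.444
te_B = (5 + 4·8 + 11)/6 = 48/6 = 8; σ²_B = ((11−5)/6)² = 1.000
te_C = (1 + 4·3 + 5)/6 = 18/6 = 3; σ²_C = ((5−1)/6)² = 0.444
te_D = (1 + 4·5 + 15)/6 = 36/6 = 6; σ²_D = ((15−1)/6)² = 5.444

Forward pass:
ES_A = 0; EF_A = 4
ES_B = 4; EF_B = 4+8 = 12
ES_C = 4; EF_C = 4+3 = 7
ES_D = max(EF_B=12, EF_C=7) = 12; EF_D = 12+6 = 18
Expected project duration μ = 18 days. Critical path: A → B → D.

Variances on critical path: σ²_A=0.444, σ²_B=1.000, σ²_D=5.444.
Largest is σ²_D = 5.444.

D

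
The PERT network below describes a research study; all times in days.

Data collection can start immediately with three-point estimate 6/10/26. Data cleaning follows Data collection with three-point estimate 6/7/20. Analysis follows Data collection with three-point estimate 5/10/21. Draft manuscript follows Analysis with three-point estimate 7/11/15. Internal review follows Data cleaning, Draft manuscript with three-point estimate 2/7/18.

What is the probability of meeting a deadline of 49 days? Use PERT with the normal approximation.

te_Data collection = (6 + 4·10 + 26)/6 = 72/6 = 12; σ²_Data collection = ((26−6)/6)² = 11.111
te_Data cleaning = (6 + 4·7 + 20)/6 = 54/6 = 9; σ²_Data cleaning = ((20−6)/6)² = 5.444
te_Analysis = (5 + 4·10 + 21)/6 = 66/6 = 11; σ²_Analysis = ((21−5)/6)² = 7.111
te_Draft manuscript = (7 + 4·11 + 15)/6 = 66/6 = 11; σ²_Draft manuscript = ((15−7)/6)² = 1.778
te_Internal review = (2 + 4·7 + 18)/6 = 48/6 = 8; σ²_Internal review = ((18−2)/6)² = 7.111

Forward pass:
ES_Data collection = 0; EF_Data collection = 12
ES_Data cleaning = 12; EF_Data cleaning = 12+9 = 21
ES_Analysis = 12; EF_Analysis = 12+11 = 23
ES_Draft manuscript = 23; EF_Draft manuscript = 23+11 = 34
ES_Internal review = max(EF_Data cleaning=21, EF_Draft manuscript=34) = 34; EF_Internal review = 34+8 = 42
Expected project duration μ = 42 days. Critical path: Data collection → Analysis → Draft manuscript → Internal review.

Variance along critical path = 11.111 + 7.111 + 1.778 + 7.111 = 27.111; σ = √27.111 = 5.207 days.
Z = (49 − 42) / 5.207 = 1.344
P(T ≤ 49) = Φ(1.344) ≈ 0.911

0.911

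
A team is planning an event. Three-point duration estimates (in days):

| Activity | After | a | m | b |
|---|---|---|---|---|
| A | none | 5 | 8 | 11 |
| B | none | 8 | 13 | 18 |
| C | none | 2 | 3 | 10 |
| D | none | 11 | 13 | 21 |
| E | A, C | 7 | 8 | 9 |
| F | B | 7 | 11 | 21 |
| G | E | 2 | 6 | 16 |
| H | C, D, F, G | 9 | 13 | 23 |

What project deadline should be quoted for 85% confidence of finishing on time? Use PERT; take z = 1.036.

42.8 days

te_A = (5 + 4·8 + 11)/6 = 48/6 = 8; σ²_A = ((11−5)/6)² = 1.000
te_B = (8 + 4·13 + 18)/6 = 78/6 = 13; σ²_B = ((18−8)/6)² = 2.778
te_C = (2 + 4·3 + 10)/6 = 24/6 = 4; σ²_C = ((10−2)/6)² = 1.778
te_D = (11 + 4·13 + 21)/6 = 84/6 = 14; σ²_D = ((21−11)/6)² = 2.778
te_E = (7 + 4·8 + 9)/6 = 48/6 = 8; σ²_E = ((9−7)/6)² = 0.111
te_F = (7 + 4·11 + 21)/6 = 72/6 = 12; σ²_F = ((21−7)/6)² = 5.444
te_G = (2 + 4·6 + 16)/6 = 42/6 = 7; σ²_G = ((16−2)/6)² = 5.444
te_H = (9 + 4·13 + 23)/6 = 84/6 = 14; σ²_H = ((23−9)/6)² = 5.444

Forward pass:
ES_A = 0; EF_A = 8
ES_B = 0; EF_B = 13
ES_C = 0; EF_C = 4
ES_D = 0; EF_D = 14
ES_E = max(EF_A=8, EF_C=4) = 8; EF_E = 8+8 = 16
ES_F = 13; EF_F = 13+12 = 25
ES_G = 16; EF_G = 16+7 = 23
ES_H = max(EF_C=4, EF_D=14, EF_F=25, EF_G=23) = 25; EF_H = 25+14 = 39
Expected project duration μ = 39 days. Critical path: B → F → H.

Variance along critical path = 2.778 + 5.444 + 5.444 = 13.667; σ = 3.697 days.
D = μ + z·σ = 39 + 1.036·3.697 = 42.8 days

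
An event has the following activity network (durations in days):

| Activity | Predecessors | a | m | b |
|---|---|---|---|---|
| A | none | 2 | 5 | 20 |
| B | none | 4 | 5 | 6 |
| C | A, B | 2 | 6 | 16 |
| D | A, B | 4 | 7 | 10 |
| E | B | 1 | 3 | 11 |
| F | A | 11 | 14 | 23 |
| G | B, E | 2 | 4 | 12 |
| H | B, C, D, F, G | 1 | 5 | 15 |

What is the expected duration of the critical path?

te_A = (2 + 4·5 + 20)/6 = 42/6 = 7
te_B = (4 + 4·5 + 6)/6 = 30/6 = 5
te_C = (2 + 4·6 + 16)/6 = 42/6 = 7
te_D = (4 + 4·7 + 10)/6 = 42/6 = 7
te_E = (1 + 4·3 + 11)/6 = 24/6 = 4
te_F = (11 + 4·14 + 23)/6 = 90/6 = 15
te_G = (2 + 4·4 + 12)/6 = 30/6 = 5
te_H = (1 + 4·5 + 15)/6 = 36/6 = 6

Forward pass:
ES_A = 0; EF_A = 7
ES_B = 0; EF_B = 5
ES_C = max(EF_A=7, EF_B=5) = 7; EF_C = 7+7 = 14
ES_D = max(EF_A=7, EF_B=5) = 7; EF_D = 7+7 = 14
ES_E = 5; EF_E = 5+4 = 9
ES_F = 7; EF_F = 7+15 = 22
ES_G = max(EF_B=5, EF_E=9) = 9; EF_G = 9+5 = 14
ES_H = max(EF_B=5, EF_C=14, EF_D=14, EF_F=22, EF_G=14) = 22; EF_H = 22+6 = 28
Expected project duration μ = 28 days. Critical path: A → F → H.

28 days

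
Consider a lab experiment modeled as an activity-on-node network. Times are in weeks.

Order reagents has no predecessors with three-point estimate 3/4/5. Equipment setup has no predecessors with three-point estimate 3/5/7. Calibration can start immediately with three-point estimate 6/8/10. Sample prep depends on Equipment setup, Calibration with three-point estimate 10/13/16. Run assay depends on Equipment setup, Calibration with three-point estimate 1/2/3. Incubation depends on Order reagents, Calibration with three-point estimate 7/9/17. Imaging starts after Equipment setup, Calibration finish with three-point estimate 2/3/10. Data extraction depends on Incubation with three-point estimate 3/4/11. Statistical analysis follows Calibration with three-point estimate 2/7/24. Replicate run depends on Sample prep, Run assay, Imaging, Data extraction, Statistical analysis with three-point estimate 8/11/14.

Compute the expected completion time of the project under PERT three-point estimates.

34 weeks

te_Order reagents = (3 + 4·4 + 5)/6 = 24/6 = 4
te_Equipment setup = (3 + 4·5 + 7)/6 = 30/6 = 5
te_Calibration = (6 + 4·8 + 10)/6 = 48/6 = 8
te_Sample prep = (10 + 4·13 + 16)/6 = 78/6 = 13
te_Run assay = (1 + 4·2 + 3)/6 = 12/6 = 2
te_Incubation = (7 + 4·9 + 17)/6 = 60/6 = 10
te_Imaging = (2 + 4·3 + 10)/6 = 24/6 = 4
te_Data extraction = (3 + 4·4 + 11)/6 = 30/6 = 5
te_Statistical analysis = (2 + 4·7 + 24)/6 = 54/6 = 9
te_Replicate run = (8 + 4·11 + 14)/6 = 66/6 = 11

Forward pass:
ES_Order reagents = 0; EF_Order reagents = 4
ES_Equipment setup = 0; EF_Equipment setup = 5
ES_Calibration = 0; EF_Calibration = 8
ES_Sample prep = max(EF_Equipment setup=5, EF_Calibration=8) = 8; EF_Sample prep = 8+13 = 21
ES_Run assay = max(EF_Equipment setup=5, EF_Calibration=8) = 8; EF_Run assay = 8+2 = 10
ES_Incubation = max(EF_Order reagents=4, EF_Calibration=8) = 8; EF_Incubation = 8+10 = 18
ES_Imaging = max(EF_Equipment setup=5, EF_Calibration=8) = 8; EF_Imaging = 8+4 = 12
ES_Data extraction = 18; EF_Data extraction = 18+5 = 23
ES_Statistical analysis = 8; EF_Statistical analysis = 8+9 = 17
ES_Replicate run = max(EF_Sample prep=21, EF_Run assay=10, EF_Imaging=12, EF_Data extraction=23, EF_Statistical analysis=17) = 23; EF_Replicate run = 23+11 = 34
Expected project duration μ = 34 weeks. Critical path: Calibration → Incubation → Data extraction → Replicate run.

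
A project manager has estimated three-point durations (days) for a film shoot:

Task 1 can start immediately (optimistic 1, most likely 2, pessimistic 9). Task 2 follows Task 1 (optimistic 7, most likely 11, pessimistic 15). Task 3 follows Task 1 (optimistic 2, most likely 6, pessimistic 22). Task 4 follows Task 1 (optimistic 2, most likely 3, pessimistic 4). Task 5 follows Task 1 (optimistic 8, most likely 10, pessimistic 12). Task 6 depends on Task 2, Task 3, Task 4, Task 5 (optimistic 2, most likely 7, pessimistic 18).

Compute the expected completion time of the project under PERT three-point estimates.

te_Task 1 = (1 + 4·2 + 9)/6 = 18/6 = 3
te_Task 2 = (7 + 4·11 + 15)/6 = 66/6 = 11
te_Task 3 = (2 + 4·6 + 22)/6 = 48/6 = 8
te_Task 4 = (2 + 4·3 + 4)/6 = 18/6 = 3
te_Task 5 = (8 + 4·10 + 12)/6 = 60/6 = 10
te_Task 6 = (2 + 4·7 + 18)/6 = 48/6 = 8

Forward pass:
ES_Task 1 = 0; EF_Task 1 = 3
ES_Task 2 = 3; EF_Task 2 = 3+11 = 14
ES_Task 3 = 3; EF_Task 3 = 3+8 = 11
ES_Task 4 = 3; EF_Task 4 = 3+3 = 6
ES_Task 5 = 3; EF_Task 5 = 3+10 = 13
ES_Task 6 = max(EF_Task 2=14, EF_Task 3=11, EF_Task 4=6, EF_Task 5=13) = 14; EF_Task 6 = 14+8 = 22
Expected project duration μ = 22 days. Critical path: Task 1 → Task 2 → Task 6.

22 days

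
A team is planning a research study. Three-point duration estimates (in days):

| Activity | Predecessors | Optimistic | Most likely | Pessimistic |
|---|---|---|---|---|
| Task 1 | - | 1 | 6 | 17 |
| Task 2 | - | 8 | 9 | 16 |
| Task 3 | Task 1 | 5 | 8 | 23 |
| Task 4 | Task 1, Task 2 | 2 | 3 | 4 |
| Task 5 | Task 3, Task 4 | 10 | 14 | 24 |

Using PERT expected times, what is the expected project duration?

te_Task 1 = (1 + 4·6 + 17)/6 = 42/6 = 7
te_Task 2 = (8 + 4·9 + 16)/6 = 60/6 = 10
te_Task 3 = (5 + 4·8 + 23)/6 = 60/6 = 10
te_Task 4 = (2 + 4·3 + 4)/6 = 18/6 = 3
te_Task 5 = (10 + 4·14 + 24)/6 = 90/6 = 15

Forward pass:
ES_Task 1 = 0; EF_Task 1 = 7
ES_Task 2 = 0; EF_Task 2 = 10
ES_Task 3 = 7; EF_Task 3 = 7+10 = 17
ES_Task 4 = max(EF_Task 1=7, EF_Task 2=10) = 10; EF_Task 4 = 10+3 = 13
ES_Task 5 = max(EF_Task 3=17, EF_Task 4=13) = 17; EF_Task 5 = 17+15 = 32
Expected project duration μ = 32 days. Critical path: Task 1 → Task 3 → Task 5.

32 days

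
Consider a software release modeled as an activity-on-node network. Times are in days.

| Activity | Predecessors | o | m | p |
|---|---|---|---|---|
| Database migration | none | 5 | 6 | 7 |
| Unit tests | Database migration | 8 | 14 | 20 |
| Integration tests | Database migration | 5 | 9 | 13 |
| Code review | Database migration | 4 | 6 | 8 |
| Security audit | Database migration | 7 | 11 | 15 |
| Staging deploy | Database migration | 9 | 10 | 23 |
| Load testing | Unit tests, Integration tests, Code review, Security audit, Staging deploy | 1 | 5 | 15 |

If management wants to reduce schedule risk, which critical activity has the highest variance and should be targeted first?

Load testing

te_Database migration = (5 + 4·6 + 7)/6 = 36/6 = 6; σ²_Database migration = ((7−5)/6)² = 0.111
te_Unit tests = (8 + 4·14 + 20)/6 = 84/6 = 14; σ²_Unit tests = ((20−8)/6)² = 4.000
te_Integration tests = (5 + 4·9 + 13)/6 = 54/6 = 9; σ²_Integration tests = ((13−5)/6)² = 1.778
te_Code review = (4 + 4·6 + 8)/6 = 36/6 = 6; σ²_Code review = ((8−4)/6)² = 0.444
te_Security audit = (7 + 4·11 + 15)/6 = 66/6 = 11; σ²_Security audit = ((15−7)/6)² = 1.778
te_Staging deploy = (9 + 4·10 + 23)/6 = 72/6 = 12; σ²_Staging deploy = ((23−9)/6)² = 5.444
te_Load testing = (1 + 4·5 + 15)/6 = 36/6 = 6; σ²_Load testing = ((15−1)/6)² = 5.444

Forward pass:
ES_Database migration = 0; EF_Database migration = 6
ES_Unit tests = 6; EF_Unit tests = 6+14 = 20
ES_Integration tests = 6; EF_Integration tests = 6+9 = 15
ES_Code review = 6; EF_Code review = 6+6 = 12
ES_Security audit = 6; EF_Security audit = 6+11 = 17
ES_Staging deploy = 6; EF_Staging deploy = 6+12 = 18
ES_Load testing = max(EF_Unit tests=20, EF_Integration tests=15, EF_Code review=12, EF_Security audit=17, EF_Staging deploy=18) = 20; EF_Load testing = 20+6 = 26
Expected project duration μ = 26 days. Critical path: Database migration → Unit tests → Load testing.

Variances on critical path: σ²_Database migration=0.111, σ²_Unit tests=4.000, σ²_Load testing=5.444.
Largest is σ²_Load testing = 5.444.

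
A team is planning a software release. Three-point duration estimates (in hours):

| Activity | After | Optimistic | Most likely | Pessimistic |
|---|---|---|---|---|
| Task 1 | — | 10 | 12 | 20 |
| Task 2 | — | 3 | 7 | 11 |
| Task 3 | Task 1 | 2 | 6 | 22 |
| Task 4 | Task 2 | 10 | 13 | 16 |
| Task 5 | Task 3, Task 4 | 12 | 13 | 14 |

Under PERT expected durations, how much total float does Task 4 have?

te_Task 1 = (10 + 4·12 + 20)/6 = 78/6 = 13
te_Task 2 = (3 + 4·7 + 11)/6 = 42/6 = 7
te_Task 3 = (2 + 4·6 + 22)/6 = 48/6 = 8
te_Task 4 = (10 + 4·13 + 16)/6 = 78/6 = 13
te_Task 5 = (12 + 4·13 + 14)/6 = 78/6 = 13

Forward pass:
ES_Task 1 = 0; EF_Task 1 = 13
ES_Task 2 = 0; EF_Task 2 = 7
ES_Task 3 = 13; EF_Task 3 = 13+8 = 21
ES_Task 4 = 7; EF_Task 4 = 7+13 = 20
ES_Task 5 = max(EF_Task 3=21, EF_Task 4=20) = 21; EF_Task 5 = 21+13 = 34
Expected project duration μ = 34 hours. Critical path: Task 1 → Task 3 → Task 5.

Backward pass:
LF_Task 5 = 34; LS_Task 5 = 34−13 = 21
LF_Task 4 = LS_Task 5 = 21; LS_Task 4 = 21−13 = 8
LF_Task 3 = LS_Task 5 = 21; LS_Task 3 = 21−8 = 13
LF_Task 2 = LS_Task 4 = 8; LS_Task 2 = 8−7 = 1
LF_Task 1 = LS_Task 3 = 13; LS_Task 1 = 13−13 = 0
Slack_Task 4 = LS_Task 4 − ES_Task 4 = 8 − 7 = 1

1 hours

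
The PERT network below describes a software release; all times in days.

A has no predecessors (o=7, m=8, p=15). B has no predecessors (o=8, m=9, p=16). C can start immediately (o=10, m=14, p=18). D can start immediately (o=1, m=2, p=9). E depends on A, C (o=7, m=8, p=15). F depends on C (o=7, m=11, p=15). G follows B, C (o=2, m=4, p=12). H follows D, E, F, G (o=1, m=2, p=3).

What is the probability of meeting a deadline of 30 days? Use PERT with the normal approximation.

te_A = (7 + 4·8 + 15)/6 = 54/6 = 9; σ²_A = ((15−7)/6)² = 1.778
te_B = (8 + 4·9 + 16)/6 = 60/6 = 10; σ²_B = ((16−8)/6)² = 1.778
te_C = (10 + 4·14 + 18)/6 = 84/6 = 14; σ²_C = ((18−10)/6)² = 1.778
te_D = (1 + 4·2 + 9)/6 = 18/6 = 3; σ²_D = ((9−1)/6)² = 1.778
te_E = (7 + 4·8 + 15)/6 = 54/6 = 9; σ²_E = ((15−7)/6)² = 1.778
te_F = (7 + 4·11 + 15)/6 = 66/6 = 11; σ²_F = ((15−7)/6)² = 1.778
te_G = (2 + 4·4 + 12)/6 = 30/6 = 5; σ²_G = ((12−2)/6)² = 2.778
te_H = (1 + 4·2 + 3)/6 = 12/6 = 2; σ²_H = ((3−1)/6)² = 0.111

Forward pass:
ES_A = 0; EF_A = 9
ES_B = 0; EF_B = 10
ES_C = 0; EF_C = 14
ES_D = 0; EF_D = 3
ES_E = max(EF_A=9, EF_C=14) = 14; EF_E = 14+9 = 23
ES_F = 14; EF_F = 14+11 = 25
ES_G = max(EF_B=10, EF_C=14) = 14; EF_G = 14+5 = 19
ES_H = max(EF_D=3, EF_E=23, EF_F=25, EF_G=19) = 25; EF_H = 25+2 = 27
Expected project duration μ = 27 days. Critical path: C → F → H.

Variance along critical path = 1.778 + 1.778 + 0.111 = 3.667; σ = √3.667 = 1.915 days.
Z = (30 − 27) / 1.915 = 1.567
P(T ≤ 30) = Φ(1.567) ≈ 0.941

0.941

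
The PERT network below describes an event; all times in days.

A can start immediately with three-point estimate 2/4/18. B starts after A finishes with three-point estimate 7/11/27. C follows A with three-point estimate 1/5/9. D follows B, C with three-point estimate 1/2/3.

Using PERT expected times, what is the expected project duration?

te_A = (2 + 4·4 + 18)/6 = 36/6 = 6
te_B = (7 + 4·11 + 27)/6 = 78/6 = 13
te_C = (1 + 4·5 + 9)/6 = 30/6 = 5
te_D = (1 + 4·2 + 3)/6 = 12/6 = 2

Forward pass:
ES_A = 0; EF_A = 6
ES_B = 6; EF_B = 6+13 = 19
ES_C = 6; EF_C = 6+5 = 11
ES_D = max(EF_B=19, EF_C=11) = 19; EF_D = 19+2 = 21
Expected project duration μ = 21 days. Critical path: A → B → D.

21 days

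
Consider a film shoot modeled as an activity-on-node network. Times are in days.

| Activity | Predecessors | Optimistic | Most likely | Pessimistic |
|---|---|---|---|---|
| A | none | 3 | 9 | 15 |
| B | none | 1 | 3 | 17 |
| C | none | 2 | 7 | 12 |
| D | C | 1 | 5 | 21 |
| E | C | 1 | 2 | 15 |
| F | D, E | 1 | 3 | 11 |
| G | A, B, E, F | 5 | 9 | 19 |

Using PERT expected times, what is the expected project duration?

28 days

te_A = (3 + 4·9 + 15)/6 = 54/6 = 9
te_B = (1 + 4·3 + 17)/6 = 30/6 = 5
te_C = (2 + 4·7 + 12)/6 = 42/6 = 7
te_D = (1 + 4·5 + 21)/6 = 42/6 = 7
te_E = (1 + 4·2 + 15)/6 = 24/6 = 4
te_F = (1 + 4·3 + 11)/6 = 24/6 = 4
te_G = (5 + 4·9 + 19)/6 = 60/6 = 10

Forward pass:
ES_A = 0; EF_A = 9
ES_B = 0; EF_B = 5
ES_C = 0; EF_C = 7
ES_D = 7; EF_D = 7+7 = 14
ES_E = 7; EF_E = 7+4 = 11
ES_F = max(EF_D=14, EF_E=11) = 14; EF_F = 14+4 = 18
ES_G = max(EF_A=9, EF_B=5, EF_E=11, EF_F=18) = 18; EF_G = 18+10 = 28
Expected project duration μ = 28 days. Critical path: C → D → F → G.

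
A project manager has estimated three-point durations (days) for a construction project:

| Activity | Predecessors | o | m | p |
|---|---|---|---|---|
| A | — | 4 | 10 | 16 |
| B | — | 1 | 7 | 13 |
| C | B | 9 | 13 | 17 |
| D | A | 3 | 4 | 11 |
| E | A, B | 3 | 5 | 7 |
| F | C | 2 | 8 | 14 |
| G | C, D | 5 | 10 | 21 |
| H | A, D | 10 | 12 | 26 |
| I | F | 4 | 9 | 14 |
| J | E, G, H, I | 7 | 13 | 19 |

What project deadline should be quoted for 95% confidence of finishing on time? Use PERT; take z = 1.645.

56.7 days

te_A = (4 + 4·10 + 16)/6 = 60/6 = 10; σ²_A = ((16−4)/6)² = 4.000
te_B = (1 + 4·7 + 13)/6 = 42/6 = 7; σ²_B = ((13−1)/6)² = 4.000
te_C = (9 + 4·13 + 17)/6 = 78/6 = 13; σ²_C = ((17−9)/6)² = 1.778
te_D = (3 + 4·4 + 11)/6 = 30/6 = 5; σ²_D = ((11−3)/6)² = 1.778
te_E = (3 + 4·5 + 7)/6 = 30/6 = 5; σ²_E = ((7−3)/6)² = 0.444
te_F = (2 + 4·8 + 14)/6 = 48/6 = 8; σ²_F = ((14−2)/6)² = 4.000
te_G = (5 + 4·10 + 21)/6 = 66/6 = 11; σ²_G = ((21−5)/6)² = 7.111
te_H = (10 + 4·12 + 26)/6 = 84/6 = 14; σ²_H = ((26−10)/6)² = 7.111
te_I = (4 + 4·9 + 14)/6 = 54/6 = 9; σ²_I = ((14−4)/6)² = 2.778
te_J = (7 + 4·13 + 19)/6 = 78/6 = 13; σ²_J = ((19−7)/6)² = 4.000

Forward pass:
ES_A = 0; EF_A = 10
ES_B = 0; EF_B = 7
ES_C = 7; EF_C = 7+13 = 20
ES_D = 10; EF_D = 10+5 = 15
ES_E = max(EF_A=10, EF_B=7) = 10; EF_E = 10+5 = 15
ES_F = 20; EF_F = 20+8 = 28
ES_G = max(EF_C=20, EF_D=15) = 20; EF_G = 20+11 = 31
ES_H = max(EF_A=10, EF_D=15) = 15; EF_H = 15+14 = 29
ES_I = 28; EF_I = 28+9 = 37
ES_J = max(EF_E=15, EF_G=31, EF_H=29, EF_I=37) = 37; EF_J = 37+13 = 50
Expected project duration μ = 50 days. Critical path: B → C → F → I → J.

Variance along critical path = 4.000 + 1.778 + 4.000 + 2.778 + 4.000 = 16.556; σ = 4.069 days.
D = μ + z·σ = 50 + 1.645·4.069 = 56.7 days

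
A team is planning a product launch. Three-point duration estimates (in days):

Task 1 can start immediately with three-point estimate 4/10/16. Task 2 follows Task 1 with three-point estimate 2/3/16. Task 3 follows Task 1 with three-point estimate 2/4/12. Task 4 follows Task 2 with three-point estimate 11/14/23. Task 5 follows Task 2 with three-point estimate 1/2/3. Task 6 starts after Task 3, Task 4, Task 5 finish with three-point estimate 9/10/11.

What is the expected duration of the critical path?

te_Task 1 = (4 + 4·10 + 16)/6 = 60/6 = 10
te_Task 2 = (2 + 4·3 + 16)/6 = 30/6 = 5
te_Task 3 = (2 + 4·4 + 12)/6 = 30/6 = 5
te_Task 4 = (11 + 4·14 + 23)/6 = 90/6 = 15
te_Task 5 = (1 + 4·2 + 3)/6 = 12/6 = 2
te_Task 6 = (9 + 4·10 + 11)/6 = 60/6 = 10

Forward pass:
ES_Task 1 = 0; EF_Task 1 = 10
ES_Task 2 = 10; EF_Task 2 = 10+5 = 15
ES_Task 3 = 10; EF_Task 3 = 10+5 = 15
ES_Task 4 = 15; EF_Task 4 = 15+15 = 30
ES_Task 5 = 15; EF_Task 5 = 15+2 = 17
ES_Task 6 = max(EF_Task 3=15, EF_Task 4=30, EF_Task 5=17) = 30; EF_Task 6 = 30+10 = 40
Expected project duration μ = 40 days. Critical path: Task 1 → Task 2 → Task 4 → Task 6.

40 days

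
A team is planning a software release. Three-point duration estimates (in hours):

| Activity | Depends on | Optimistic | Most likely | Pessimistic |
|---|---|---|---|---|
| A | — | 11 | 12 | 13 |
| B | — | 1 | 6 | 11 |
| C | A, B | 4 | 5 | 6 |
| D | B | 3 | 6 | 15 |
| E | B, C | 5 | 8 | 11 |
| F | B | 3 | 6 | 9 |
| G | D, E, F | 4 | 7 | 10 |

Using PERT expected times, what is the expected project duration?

te_A = (11 + 4·12 + 13)/6 = 72/6 = 12
te_B = (1 + 4·6 + 11)/6 = 36/6 = 6
te_C = (4 + 4·5 + 6)/6 = 30/6 = 5
te_D = (3 + 4·6 + 15)/6 = 42/6 = 7
te_E = (5 + 4·8 + 11)/6 = 48/6 = 8
te_F = (3 + 4·6 + 9)/6 = 36/6 = 6
te_G = (4 + 4·7 + 10)/6 = 42/6 = 7

Forward pass:
ES_A = 0; EF_A = 12
ES_B = 0; EF_B = 6
ES_C = max(EF_A=12, EF_B=6) = 12; EF_C = 12+5 = 17
ES_D = 6; EF_D = 6+7 = 13
ES_E = max(EF_B=6, EF_C=17) = 17; EF_E = 17+8 = 25
ES_F = 6; EF_F = 6+6 = 12
ES_G = max(EF_D=13, EF_E=25, EF_F=12) = 25; EF_G = 25+7 = 32
Expected project duration μ = 32 hours. Critical path: A → C → E → G.

32 hours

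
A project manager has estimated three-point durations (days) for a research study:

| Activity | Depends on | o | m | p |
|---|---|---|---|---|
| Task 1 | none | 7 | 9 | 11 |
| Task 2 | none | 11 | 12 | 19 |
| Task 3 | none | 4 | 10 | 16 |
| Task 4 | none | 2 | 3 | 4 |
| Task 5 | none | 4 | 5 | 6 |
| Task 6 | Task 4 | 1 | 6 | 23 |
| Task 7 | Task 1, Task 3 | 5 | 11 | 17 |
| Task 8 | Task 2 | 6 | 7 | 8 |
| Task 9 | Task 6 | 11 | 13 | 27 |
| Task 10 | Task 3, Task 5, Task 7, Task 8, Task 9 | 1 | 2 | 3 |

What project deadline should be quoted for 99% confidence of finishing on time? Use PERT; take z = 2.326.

te_Task 1 = (7 + 4·9 + 11)/6 = 54/6 = 9; σ²_Task 1 = ((11−7)/6)² = 0.444
te_Task 2 = (11 + 4·12 + 19)/6 = 78/6 = 13; σ²_Task 2 = ((19−11)/6)² = 1.778
te_Task 3 = (4 + 4·10 + 16)/6 = 60/6 = 10; σ²_Task 3 = ((16−4)/6)² = 4.000
te_Task 4 = (2 + 4·3 + 4)/6 = 18/6 = 3; σ²_Task 4 = ((4−2)/6)² = 0.111
te_Task 5 = (4 + 4·5 + 6)/6 = 30/6 = 5; σ²_Task 5 = ((6−4)/6)² = 0.111
te_Task 6 = (1 + 4·6 + 23)/6 = 48/6 = 8; σ²_Task 6 = ((23−1)/6)² = 13.444
te_Task 7 = (5 + 4·11 + 17)/6 = 66/6 = 11; σ²_Task 7 = ((17−5)/6)² = 4.000
te_Task 8 = (6 + 4·7 + 8)/6 = 42/6 = 7; σ²_Task 8 = ((8−6)/6)² = 0.111
te_Task 9 = (11 + 4·13 + 27)/6 = 90/6 = 15; σ²_Task 9 = ((27−11)/6)² = 7.111
te_Task 10 = (1 + 4·2 + 3)/6 = 12/6 = 2; σ²_Task 10 = ((3−1)/6)² = 0.111

Forward pass:
ES_Task 1 = 0; EF_Task 1 = 9
ES_Task 2 = 0; EF_Task 2 = 13
ES_Task 3 = 0; EF_Task 3 = 10
ES_Task 4 = 0; EF_Task 4 = 3
ES_Task 5 = 0; EF_Task 5 = 5
ES_Task 6 = 3; EF_Task 6 = 3+8 = 11
ES_Task 7 = max(EF_Task 1=9, EF_Task 3=10) = 10; EF_Task 7 = 10+11 = 21
ES_Task 8 = 13; EF_Task 8 = 13+7 = 20
ES_Task 9 = 11; EF_Task 9 = 11+15 = 26
ES_Task 10 = max(EF_Task 3=10, EF_Task 5=5, EF_Task 7=21, EF_Task 8=20, EF_Task 9=26) = 26; EF_Task 10 = 26+2 = 28
Expected project duration μ = 28 days. Critical path: Task 4 → Task 6 → Task 9 → Task 10.

Variance along critical path = 0.111 + 13.444 + 7.111 + 0.111 = 20.778; σ = 4.558 days.
D = μ + z·σ = 28 + 2.326·4.558 = 38.6 days

38.6 days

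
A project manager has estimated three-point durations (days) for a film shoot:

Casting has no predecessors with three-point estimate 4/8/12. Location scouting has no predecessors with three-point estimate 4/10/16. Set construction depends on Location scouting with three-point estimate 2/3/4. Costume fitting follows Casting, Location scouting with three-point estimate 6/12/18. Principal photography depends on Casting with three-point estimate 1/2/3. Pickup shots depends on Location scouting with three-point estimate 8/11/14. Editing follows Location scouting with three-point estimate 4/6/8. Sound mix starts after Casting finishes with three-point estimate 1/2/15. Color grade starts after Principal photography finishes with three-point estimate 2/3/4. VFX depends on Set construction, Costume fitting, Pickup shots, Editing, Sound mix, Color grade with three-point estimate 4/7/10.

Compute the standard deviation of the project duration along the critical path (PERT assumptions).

3.00 days

te_Casting = (4 + 4·8 + 12)/6 = 48/6 = 8; σ²_Casting = ((12−4)/6)² = 1.778
te_Location scouting = (4 + 4·10 + 16)/6 = 60/6 = 10; σ²_Location scouting = ((16−4)/6)² = 4.000
te_Set construction = (2 + 4·3 + 4)/6 = 18/6 = 3; σ²_Set construction = ((4−2)/6)² = 0.111
te_Costume fitting = (6 + 4·12 + 18)/6 = 72/6 = 12; σ²_Costume fitting = ((18−6)/6)² = 4.000
te_Principal photography = (1 + 4·2 + 3)/6 = 12/6 = 2; σ²_Principal photography = ((3−1)/6)² = 0.111
te_Pickup shots = (8 + 4·11 + 14)/6 = 66/6 = 11; σ²_Pickup shots = ((14−8)/6)² = 1.000
te_Editing = (4 + 4·6 + 8)/6 = 36/6 = 6; σ²_Editing = ((8−4)/6)² = 0.444
te_Sound mix = (1 + 4·2 + 15)/6 = 24/6 = 4; σ²_Sound mix = ((15−1)/6)² = 5.444
te_Color grade = (2 + 4·3 + 4)/6 = 18/6 = 3; σ²_Color grade = ((4−2)/6)² = 0.111
te_VFX = (4 + 4·7 + 10)/6 = 42/6 = 7; σ²_VFX = ((10−4)/6)² = 1.000

Forward pass:
ES_Casting = 0; EF_Casting = 8
ES_Location scouting = 0; EF_Location scouting = 10
ES_Set construction = 10; EF_Set construction = 10+3 = 13
ES_Costume fitting = max(EF_Casting=8, EF_Location scouting=10) = 10; EF_Costume fitting = 10+12 = 22
ES_Principal photography = 8; EF_Principal photography = 8+2 = 10
ES_Pickup shots = 10; EF_Pickup shots = 10+11 = 21
ES_Editing = 10; EF_Editing = 10+6 = 16
ES_Sound mix = 8; EF_Sound mix = 8+4 = 12
ES_Color grade = 10; EF_Color grade = 10+3 = 13
ES_VFX = max(EF_Set construction=13, EF_Costume fitting=22, EF_Pickup shots=21, EF_Editing=16, EF_Sound mix=12, EF_Color grade=13) = 22; EF_VFX = 22+7 = 29
Expected project duration μ = 29 days. Critical path: Location scouting → Costume fitting → VFX.

Variance along critical path = 4.000 + 4.000 + 1.000 = 9.000
σ = √9.000 = 3.000 days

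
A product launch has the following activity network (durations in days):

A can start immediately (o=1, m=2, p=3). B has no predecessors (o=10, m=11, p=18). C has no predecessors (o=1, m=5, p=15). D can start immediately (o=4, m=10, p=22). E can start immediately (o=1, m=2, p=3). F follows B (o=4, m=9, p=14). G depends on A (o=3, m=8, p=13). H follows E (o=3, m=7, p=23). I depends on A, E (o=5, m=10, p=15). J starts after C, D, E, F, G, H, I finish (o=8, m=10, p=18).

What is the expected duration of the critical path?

32 days

te_A = (1 + 4·2 + 3)/6 = 12/6 = 2
te_B = (10 + 4·11 + 18)/6 = 72/6 = 12
te_C = (1 + 4·5 + 15)/6 = 36/6 = 6
te_D = (4 + 4·10 + 22)/6 = 66/6 = 11
te_E = (1 + 4·2 + 3)/6 = 12/6 = 2
te_F = (4 + 4·9 + 14)/6 = 54/6 = 9
te_G = (3 + 4·8 + 13)/6 = 48/6 = 8
te_H = (3 + 4·7 + 23)/6 = 54/6 = 9
te_I = (5 + 4·10 + 15)/6 = 60/6 = 10
te_J = (8 + 4·10 + 18)/6 = 66/6 = 11

Forward pass:
ES_A = 0; EF_A = 2
ES_B = 0; EF_B = 12
ES_C = 0; EF_C = 6
ES_D = 0; EF_D = 11
ES_E = 0; EF_E = 2
ES_F = 12; EF_F = 12+9 = 21
ES_G = 2; EF_G = 2+8 = 10
ES_H = 2; EF_H = 2+9 = 11
ES_I = max(EF_A=2, EF_E=2) = 2; EF_I = 2+10 = 12
ES_J = max(EF_C=6, EF_D=11, EF_E=2, EF_F=21, EF_G=10, EF_H=11, EF_I=12) = 21; EF_J = 21+11 = 32
Expected project duration μ = 32 days. Critical path: B → F → J.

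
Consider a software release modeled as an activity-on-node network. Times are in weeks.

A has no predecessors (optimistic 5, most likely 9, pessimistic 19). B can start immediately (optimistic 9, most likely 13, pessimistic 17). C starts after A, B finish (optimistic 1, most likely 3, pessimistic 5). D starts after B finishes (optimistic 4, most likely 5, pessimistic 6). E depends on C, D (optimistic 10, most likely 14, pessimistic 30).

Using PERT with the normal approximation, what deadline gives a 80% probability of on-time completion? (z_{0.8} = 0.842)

te_A = (5 + 4·9 + 19)/6 = 60/6 = 10; σ²_A = ((19−5)/6)² = 5.444
te_B = (9 + 4·13 + 17)/6 = 78/6 = 13; σ²_B = ((17−9)/6)² = 1.778
te_C = (1 + 4·3 + 5)/6 = 18/6 = 3; σ²_C = ((5−1)/6)² = 0.444
te_D = (4 + 4·5 + 6)/6 = 30/6 = 5; σ²_D = ((6−4)/6)² = 0.111
te_E = (10 + 4·14 + 30)/6 = 96/6 = 16; σ²_E = ((30−10)/6)² = 11.111

Forward pass:
ES_A = 0; EF_A = 10
ES_B = 0; EF_B = 13
ES_C = max(EF_A=10, EF_B=13) = 13; EF_C = 13+3 = 16
ES_D = 13; EF_D = 13+5 = 18
ES_E = max(EF_C=16, EF_D=18) = 18; EF_E = 18+16 = 34
Expected project duration μ = 34 weeks. Critical path: B → D → E.

Variance along critical path = 1.778 + 0.111 + 11.111 = 13.000; σ = 3.606 weeks.
D = μ + z·σ = 34 + 0.842·3.606 = 37.0 weeks

37.0 weeks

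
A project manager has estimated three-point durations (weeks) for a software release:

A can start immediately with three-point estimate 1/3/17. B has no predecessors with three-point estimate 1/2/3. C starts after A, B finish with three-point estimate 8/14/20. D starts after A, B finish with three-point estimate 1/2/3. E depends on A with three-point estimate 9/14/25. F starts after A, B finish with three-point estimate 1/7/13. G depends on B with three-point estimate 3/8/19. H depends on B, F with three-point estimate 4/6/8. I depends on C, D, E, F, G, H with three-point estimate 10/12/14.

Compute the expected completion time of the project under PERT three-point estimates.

te_A = (1 + 4·3 + 17)/6 = 30/6 = 5
te_B = (1 + 4·2 + 3)/6 = 12/6 = 2
te_C = (8 + 4·14 + 20)/6 = 84/6 = 14
te_D = (1 + 4·2 + 3)/6 = 12/6 = 2
te_E = (9 + 4·14 + 25)/6 = 90/6 = 15
te_F = (1 + 4·7 + 13)/6 = 42/6 = 7
te_G = (3 + 4·8 + 19)/6 = 54/6 = 9
te_H = (4 + 4·6 + 8)/6 = 36/6 = 6
te_I = (10 + 4·12 + 14)/6 = 72/6 = 12

Forward pass:
ES_A = 0; EF_A = 5
ES_B = 0; EF_B = 2
ES_C = max(EF_A=5, EF_B=2) = 5; EF_C = 5+14 = 19
ES_D = max(EF_A=5, EF_B=2) = 5; EF_D = 5+2 = 7
ES_E = 5; EF_E = 5+15 = 20
ES_F = max(EF_A=5, EF_B=2) = 5; EF_F = 5+7 = 12
ES_G = 2; EF_G = 2+9 = 11
ES_H = max(EF_B=2, EF_F=12) = 12; EF_H = 12+6 = 18
ES_I = max(EF_C=19, EF_D=7, EF_E=20, EF_F=12, EF_G=11, EF_H=18) = 20; EF_I = 20+12 = 32
Expected project duration μ = 32 weeks. Critical path: A → E → I.

32 weeks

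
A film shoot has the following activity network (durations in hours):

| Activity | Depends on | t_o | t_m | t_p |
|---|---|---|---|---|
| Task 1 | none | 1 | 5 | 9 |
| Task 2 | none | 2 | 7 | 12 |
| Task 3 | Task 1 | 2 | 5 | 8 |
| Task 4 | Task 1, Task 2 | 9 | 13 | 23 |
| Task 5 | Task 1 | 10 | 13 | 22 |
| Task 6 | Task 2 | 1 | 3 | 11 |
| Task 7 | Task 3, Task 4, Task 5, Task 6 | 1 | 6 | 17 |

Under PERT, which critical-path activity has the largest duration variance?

Task 7

te_Task 1 = (1 + 4·5 + 9)/6 = 30/6 = 5; σ²_Task 1 = ((9−1)/6)² = 1.778
te_Task 2 = (2 + 4·7 + 12)/6 = 42/6 = 7; σ²_Task 2 = ((12−2)/6)² = 2.778
te_Task 3 = (2 + 4·5 + 8)/6 = 30/6 = 5; σ²_Task 3 = ((8−2)/6)² = 1.000
te_Task 4 = (9 + 4·13 + 23)/6 = 84/6 = 14; σ²_Task 4 = ((23−9)/6)² = 5.444
te_Task 5 = (10 + 4·13 + 22)/6 = 84/6 = 14; σ²_Task 5 = ((22−10)/6)² = 4.000
te_Task 6 = (1 + 4·3 + 11)/6 = 24/6 = 4; σ²_Task 6 = ((11−1)/6)² = 2.778
te_Task 7 = (1 + 4·6 + 17)/6 = 42/6 = 7; σ²_Task 7 = ((17−1)/6)² = 7.111

Forward pass:
ES_Task 1 = 0; EF_Task 1 = 5
ES_Task 2 = 0; EF_Task 2 = 7
ES_Task 3 = 5; EF_Task 3 = 5+5 = 10
ES_Task 4 = max(EF_Task 1=5, EF_Task 2=7) = 7; EF_Task 4 = 7+14 = 21
ES_Task 5 = 5; EF_Task 5 = 5+14 = 19
ES_Task 6 = 7; EF_Task 6 = 7+4 = 11
ES_Task 7 = max(EF_Task 3=10, EF_Task 4=21, EF_Task 5=19, EF_Task 6=11) = 21; EF_Task 7 = 21+7 = 28
Expected project duration μ = 28 hours. Critical path: Task 2 → Task 4 → Task 7.

Variances on critical path: σ²_Task 2=2.778, σ²_Task 4=5.444, σ²_Task 7=7.111.
Largest is σ²_Task 7 = 7.111.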